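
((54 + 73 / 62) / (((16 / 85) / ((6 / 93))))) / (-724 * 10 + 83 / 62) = -290785 / 111301656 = -0.00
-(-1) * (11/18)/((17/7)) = 0.25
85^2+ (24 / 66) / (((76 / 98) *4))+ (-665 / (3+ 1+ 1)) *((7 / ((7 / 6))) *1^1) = 2686535 / 418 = 6427.12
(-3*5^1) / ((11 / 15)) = -225 / 11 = -20.45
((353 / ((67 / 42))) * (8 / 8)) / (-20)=-7413 / 670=-11.06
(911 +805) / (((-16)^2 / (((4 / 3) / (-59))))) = -143 / 944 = -0.15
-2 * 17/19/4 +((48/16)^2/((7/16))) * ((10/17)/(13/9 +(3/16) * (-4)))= 383869/22610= 16.98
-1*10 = -10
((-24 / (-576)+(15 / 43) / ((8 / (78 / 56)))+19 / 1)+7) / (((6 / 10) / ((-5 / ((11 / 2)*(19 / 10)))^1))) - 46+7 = -59.82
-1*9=-9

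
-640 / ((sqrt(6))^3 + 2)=320 / 53 - 960*sqrt(6) / 53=-38.33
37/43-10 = -393/43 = -9.14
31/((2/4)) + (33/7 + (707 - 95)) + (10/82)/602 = 16752031/24682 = 678.71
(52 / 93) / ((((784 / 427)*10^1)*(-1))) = -793 / 26040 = -0.03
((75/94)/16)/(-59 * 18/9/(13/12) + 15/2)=-325/661008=-0.00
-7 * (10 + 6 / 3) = -84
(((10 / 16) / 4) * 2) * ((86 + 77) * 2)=815 / 8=101.88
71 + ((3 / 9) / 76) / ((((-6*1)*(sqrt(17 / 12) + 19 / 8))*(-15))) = 2591146 / 36495 -4*sqrt(51) / 2080215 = 71.00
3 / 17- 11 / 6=-169 / 102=-1.66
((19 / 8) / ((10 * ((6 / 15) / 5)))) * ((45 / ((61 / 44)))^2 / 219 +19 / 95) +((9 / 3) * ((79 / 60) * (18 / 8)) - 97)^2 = 13522870834233 / 1738451200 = 7778.69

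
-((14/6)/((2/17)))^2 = -393.36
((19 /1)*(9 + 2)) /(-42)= -209 /42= -4.98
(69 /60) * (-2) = -23 /10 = -2.30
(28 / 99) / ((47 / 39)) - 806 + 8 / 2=-1243538 / 1551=-801.77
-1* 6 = -6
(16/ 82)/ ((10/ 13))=52/ 205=0.25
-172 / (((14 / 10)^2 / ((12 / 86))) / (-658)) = 56400 / 7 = 8057.14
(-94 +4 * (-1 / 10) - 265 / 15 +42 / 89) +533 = 562576 / 1335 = 421.41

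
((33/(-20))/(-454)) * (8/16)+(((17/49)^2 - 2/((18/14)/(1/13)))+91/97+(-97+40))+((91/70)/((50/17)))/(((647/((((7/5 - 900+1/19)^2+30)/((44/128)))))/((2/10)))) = 95664885293313380651671/361182836633960250000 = 264.87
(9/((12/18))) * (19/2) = 513/4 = 128.25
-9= -9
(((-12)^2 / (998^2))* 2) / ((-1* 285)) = -24 / 23655095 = -0.00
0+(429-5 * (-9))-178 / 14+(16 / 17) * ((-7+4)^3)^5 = -1607022691 / 119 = -13504392.36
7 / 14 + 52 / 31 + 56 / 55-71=-231213 / 3410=-67.80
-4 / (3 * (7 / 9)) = -12 / 7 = -1.71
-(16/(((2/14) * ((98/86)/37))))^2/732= -162001984/8967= -18066.46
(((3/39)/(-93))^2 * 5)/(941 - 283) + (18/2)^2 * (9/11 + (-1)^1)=-155809347821/10579647078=-14.73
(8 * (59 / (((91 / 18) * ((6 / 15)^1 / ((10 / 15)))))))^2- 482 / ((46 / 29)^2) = 210456523439 / 8761298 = 24021.16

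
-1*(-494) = 494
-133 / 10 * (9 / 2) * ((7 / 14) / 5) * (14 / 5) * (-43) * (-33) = -11889801 / 500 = -23779.60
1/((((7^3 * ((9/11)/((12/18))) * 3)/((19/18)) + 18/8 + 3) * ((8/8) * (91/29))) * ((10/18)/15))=218196/30472169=0.01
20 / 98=10 / 49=0.20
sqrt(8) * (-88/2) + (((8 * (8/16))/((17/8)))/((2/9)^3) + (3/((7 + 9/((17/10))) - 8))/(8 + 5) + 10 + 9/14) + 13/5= 208725861/1129310 - 88 * sqrt(2)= 60.38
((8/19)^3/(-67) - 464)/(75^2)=-213233104/2584985625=-0.08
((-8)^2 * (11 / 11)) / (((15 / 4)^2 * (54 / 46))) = 23552 / 6075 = 3.88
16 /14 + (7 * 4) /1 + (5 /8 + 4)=33.77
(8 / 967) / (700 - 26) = 4 / 325879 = 0.00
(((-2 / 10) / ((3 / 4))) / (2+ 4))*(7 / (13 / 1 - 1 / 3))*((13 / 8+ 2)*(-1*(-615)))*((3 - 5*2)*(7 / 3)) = 407827 / 456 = 894.36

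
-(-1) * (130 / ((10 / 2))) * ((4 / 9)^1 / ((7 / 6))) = 208 / 21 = 9.90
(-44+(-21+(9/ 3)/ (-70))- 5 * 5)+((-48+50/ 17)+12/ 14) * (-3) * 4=524049/ 1190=440.38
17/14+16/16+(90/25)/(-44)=821/385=2.13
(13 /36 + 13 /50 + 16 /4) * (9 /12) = 4159 /1200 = 3.47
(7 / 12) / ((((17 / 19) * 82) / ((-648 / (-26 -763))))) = 1197 / 183311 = 0.01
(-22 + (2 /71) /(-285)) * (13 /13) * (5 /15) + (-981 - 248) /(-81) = 4283057 /546345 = 7.84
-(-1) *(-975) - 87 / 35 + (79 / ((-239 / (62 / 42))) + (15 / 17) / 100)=-333771575 / 341292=-977.96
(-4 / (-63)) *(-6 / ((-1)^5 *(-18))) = -4 / 189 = -0.02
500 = 500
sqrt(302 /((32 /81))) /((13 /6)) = 12.76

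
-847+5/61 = -51662/61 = -846.92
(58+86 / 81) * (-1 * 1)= -59.06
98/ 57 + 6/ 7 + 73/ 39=7691/ 1729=4.45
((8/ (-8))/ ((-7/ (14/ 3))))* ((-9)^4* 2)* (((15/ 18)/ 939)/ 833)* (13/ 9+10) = 27810/ 260729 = 0.11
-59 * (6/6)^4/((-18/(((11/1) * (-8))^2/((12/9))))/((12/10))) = 114224/5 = 22844.80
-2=-2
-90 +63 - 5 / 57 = -1544 / 57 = -27.09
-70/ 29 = -2.41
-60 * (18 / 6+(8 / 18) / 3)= -1700 / 9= -188.89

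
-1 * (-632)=632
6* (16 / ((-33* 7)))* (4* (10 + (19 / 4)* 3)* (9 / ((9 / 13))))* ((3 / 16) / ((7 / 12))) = -90792 / 539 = -168.45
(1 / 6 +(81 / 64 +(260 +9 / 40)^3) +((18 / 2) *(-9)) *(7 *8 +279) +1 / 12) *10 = 1126050304929 / 6400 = 175945360.15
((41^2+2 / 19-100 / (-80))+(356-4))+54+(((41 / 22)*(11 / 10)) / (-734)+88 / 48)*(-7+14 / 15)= 26072395457 / 12551400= 2077.25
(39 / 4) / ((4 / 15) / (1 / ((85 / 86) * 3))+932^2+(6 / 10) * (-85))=1677 / 149394692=0.00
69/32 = 2.16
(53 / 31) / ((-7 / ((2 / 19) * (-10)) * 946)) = 530 / 1950179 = 0.00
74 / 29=2.55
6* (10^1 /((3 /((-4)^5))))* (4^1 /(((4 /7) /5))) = -716800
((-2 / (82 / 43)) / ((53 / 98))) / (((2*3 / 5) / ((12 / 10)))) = -4214 / 2173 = -1.94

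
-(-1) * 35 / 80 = 0.44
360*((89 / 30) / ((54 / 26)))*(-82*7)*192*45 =-2550213120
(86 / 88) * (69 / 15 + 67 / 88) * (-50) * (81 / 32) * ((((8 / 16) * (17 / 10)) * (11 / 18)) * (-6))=46559583 / 22528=2066.74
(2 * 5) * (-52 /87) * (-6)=1040 /29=35.86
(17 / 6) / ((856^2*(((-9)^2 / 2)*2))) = 17 / 356109696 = 0.00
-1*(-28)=28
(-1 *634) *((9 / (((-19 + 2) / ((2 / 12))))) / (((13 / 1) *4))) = 951 / 884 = 1.08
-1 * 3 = -3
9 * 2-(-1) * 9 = 27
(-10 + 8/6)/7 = -26/21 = -1.24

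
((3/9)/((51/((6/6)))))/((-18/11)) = -11/2754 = -0.00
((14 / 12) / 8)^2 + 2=4657 / 2304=2.02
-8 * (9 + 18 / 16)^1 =-81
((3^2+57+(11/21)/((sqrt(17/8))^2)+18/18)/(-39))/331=-24007/4608513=-0.01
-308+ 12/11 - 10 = -3486/11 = -316.91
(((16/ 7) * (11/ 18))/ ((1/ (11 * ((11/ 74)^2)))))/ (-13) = -29282/ 1121211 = -0.03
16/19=0.84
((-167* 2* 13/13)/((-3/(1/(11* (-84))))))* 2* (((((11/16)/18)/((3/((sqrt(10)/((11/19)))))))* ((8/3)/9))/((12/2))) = -3173* sqrt(10)/12124728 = -0.00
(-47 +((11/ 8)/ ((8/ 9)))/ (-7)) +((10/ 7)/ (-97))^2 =-1393325365/ 29506624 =-47.22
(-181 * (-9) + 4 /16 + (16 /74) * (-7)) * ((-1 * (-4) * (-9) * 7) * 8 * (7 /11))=-849912840 /407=-2088237.94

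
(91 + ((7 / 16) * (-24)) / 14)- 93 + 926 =3693 / 4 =923.25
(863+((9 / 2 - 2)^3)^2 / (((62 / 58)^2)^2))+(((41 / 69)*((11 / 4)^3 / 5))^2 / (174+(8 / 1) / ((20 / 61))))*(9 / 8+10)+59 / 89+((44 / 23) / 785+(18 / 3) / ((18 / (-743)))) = 258756617899843760222779 / 322110241531562557440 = 803.32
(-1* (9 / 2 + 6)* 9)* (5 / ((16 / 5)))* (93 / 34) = -439425 / 1088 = -403.88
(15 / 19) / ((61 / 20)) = 0.26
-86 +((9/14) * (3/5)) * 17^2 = 1783/70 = 25.47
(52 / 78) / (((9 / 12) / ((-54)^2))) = 2592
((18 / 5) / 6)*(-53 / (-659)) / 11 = 159 / 36245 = 0.00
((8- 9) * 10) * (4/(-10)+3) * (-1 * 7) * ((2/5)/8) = 91/10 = 9.10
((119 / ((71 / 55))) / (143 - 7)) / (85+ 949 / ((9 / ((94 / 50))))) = 12375 / 5171072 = 0.00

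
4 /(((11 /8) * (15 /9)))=96 /55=1.75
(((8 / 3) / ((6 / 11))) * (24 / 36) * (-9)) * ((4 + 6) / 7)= -880 / 21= -41.90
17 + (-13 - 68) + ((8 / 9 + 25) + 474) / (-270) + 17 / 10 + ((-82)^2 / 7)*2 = 15793712 / 8505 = 1856.99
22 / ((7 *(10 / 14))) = 22 / 5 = 4.40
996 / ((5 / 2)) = 1992 / 5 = 398.40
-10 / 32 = -5 / 16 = -0.31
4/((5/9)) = 36/5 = 7.20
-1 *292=-292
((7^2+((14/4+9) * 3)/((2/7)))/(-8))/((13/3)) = -2163/416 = -5.20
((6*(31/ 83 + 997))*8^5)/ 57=5425201152/ 1577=3440203.65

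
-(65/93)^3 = -274625/804357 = -0.34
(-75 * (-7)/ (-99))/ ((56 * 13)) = -25/ 3432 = -0.01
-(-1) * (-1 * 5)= -5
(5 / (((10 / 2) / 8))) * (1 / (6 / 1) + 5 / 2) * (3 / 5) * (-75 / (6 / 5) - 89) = -9696 / 5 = -1939.20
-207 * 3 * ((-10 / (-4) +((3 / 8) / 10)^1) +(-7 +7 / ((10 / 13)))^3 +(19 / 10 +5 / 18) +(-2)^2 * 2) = -27294537 / 2000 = -13647.27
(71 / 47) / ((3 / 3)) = 71 / 47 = 1.51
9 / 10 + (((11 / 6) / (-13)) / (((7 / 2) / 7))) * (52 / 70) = 29 / 42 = 0.69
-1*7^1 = -7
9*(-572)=-5148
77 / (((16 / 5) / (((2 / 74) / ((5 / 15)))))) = 1.95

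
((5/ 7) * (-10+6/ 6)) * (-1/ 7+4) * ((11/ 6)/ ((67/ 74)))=-164835/ 3283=-50.21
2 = 2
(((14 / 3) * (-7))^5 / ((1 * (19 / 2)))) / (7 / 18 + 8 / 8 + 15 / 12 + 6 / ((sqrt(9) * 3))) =-10330523392 / 8721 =-1184557.21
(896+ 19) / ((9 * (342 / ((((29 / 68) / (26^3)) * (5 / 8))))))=44225 / 9809938944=0.00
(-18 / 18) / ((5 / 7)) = -7 / 5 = -1.40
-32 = -32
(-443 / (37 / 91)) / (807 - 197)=-1.79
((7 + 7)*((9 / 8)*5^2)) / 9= 175 / 4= 43.75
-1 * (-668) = 668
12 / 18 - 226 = -676 / 3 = -225.33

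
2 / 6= 1 / 3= 0.33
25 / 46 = 0.54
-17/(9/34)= -64.22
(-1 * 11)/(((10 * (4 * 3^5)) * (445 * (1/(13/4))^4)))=-314171/1107302400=-0.00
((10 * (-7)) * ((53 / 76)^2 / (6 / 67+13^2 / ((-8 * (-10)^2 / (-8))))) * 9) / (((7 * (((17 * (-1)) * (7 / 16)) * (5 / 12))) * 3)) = 1355061600 / 512200157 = 2.65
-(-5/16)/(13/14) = 35/104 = 0.34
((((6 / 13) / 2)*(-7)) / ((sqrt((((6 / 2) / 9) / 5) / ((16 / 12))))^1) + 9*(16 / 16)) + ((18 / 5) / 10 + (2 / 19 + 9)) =8771 / 475-42*sqrt(5) / 13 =11.24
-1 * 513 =-513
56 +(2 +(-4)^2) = 74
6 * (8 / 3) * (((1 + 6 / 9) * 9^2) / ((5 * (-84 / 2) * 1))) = -10.29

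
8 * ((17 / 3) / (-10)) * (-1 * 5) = 68 / 3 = 22.67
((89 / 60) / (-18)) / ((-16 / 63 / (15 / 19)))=623 / 2432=0.26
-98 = -98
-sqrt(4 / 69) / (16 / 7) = -7 * sqrt(69) / 552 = -0.11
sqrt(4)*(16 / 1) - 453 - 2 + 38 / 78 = -16478 / 39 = -422.51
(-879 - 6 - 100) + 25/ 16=-15735/ 16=-983.44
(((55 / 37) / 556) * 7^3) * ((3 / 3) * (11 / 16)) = 207515 / 329152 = 0.63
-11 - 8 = -19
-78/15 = -26/5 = -5.20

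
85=85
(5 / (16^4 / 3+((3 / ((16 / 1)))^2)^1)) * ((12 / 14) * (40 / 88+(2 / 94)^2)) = 0.00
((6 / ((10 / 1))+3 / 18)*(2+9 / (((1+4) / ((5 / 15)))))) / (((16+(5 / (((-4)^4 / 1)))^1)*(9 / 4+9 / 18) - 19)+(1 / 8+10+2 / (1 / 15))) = 153088 / 5005725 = 0.03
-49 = -49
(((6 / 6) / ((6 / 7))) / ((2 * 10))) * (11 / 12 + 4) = 413 / 1440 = 0.29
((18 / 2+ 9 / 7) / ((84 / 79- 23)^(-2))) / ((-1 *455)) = -216236808 / 19877585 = -10.88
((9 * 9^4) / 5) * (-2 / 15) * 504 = -19840464 / 25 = -793618.56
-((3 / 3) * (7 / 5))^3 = -343 / 125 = -2.74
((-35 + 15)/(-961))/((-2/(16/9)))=-160/8649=-0.02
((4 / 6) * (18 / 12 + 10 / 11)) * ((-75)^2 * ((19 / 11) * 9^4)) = 12387988125 / 121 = 102380067.15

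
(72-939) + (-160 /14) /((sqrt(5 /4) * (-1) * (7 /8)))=-867 + 256 * sqrt(5) /49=-855.32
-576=-576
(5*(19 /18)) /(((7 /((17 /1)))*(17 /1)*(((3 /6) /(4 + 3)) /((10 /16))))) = 475 /72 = 6.60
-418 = -418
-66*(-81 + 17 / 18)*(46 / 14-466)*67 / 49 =-3439873063 / 1029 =-3342928.15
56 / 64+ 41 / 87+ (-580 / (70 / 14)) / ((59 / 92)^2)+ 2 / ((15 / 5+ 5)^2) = -2720048381 / 9691104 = -280.67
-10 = -10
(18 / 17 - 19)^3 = -28372625 / 4913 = -5775.01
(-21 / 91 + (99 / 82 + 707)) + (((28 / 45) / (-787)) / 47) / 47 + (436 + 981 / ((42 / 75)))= 845222627459947 / 291882603285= 2895.76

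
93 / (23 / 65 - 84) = -6045 / 5437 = -1.11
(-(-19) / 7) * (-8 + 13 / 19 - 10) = -47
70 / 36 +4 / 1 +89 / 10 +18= 1478 / 45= 32.84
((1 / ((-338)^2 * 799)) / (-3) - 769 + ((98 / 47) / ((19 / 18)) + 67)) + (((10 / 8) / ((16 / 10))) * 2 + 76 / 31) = -449047751983795 / 645173797008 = -696.01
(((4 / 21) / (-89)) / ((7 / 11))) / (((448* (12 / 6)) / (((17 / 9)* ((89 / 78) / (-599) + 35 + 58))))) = -812525659 / 1232308074816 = -0.00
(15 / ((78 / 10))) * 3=75 / 13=5.77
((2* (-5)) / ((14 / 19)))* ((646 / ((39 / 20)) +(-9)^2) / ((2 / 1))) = -218215 / 78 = -2797.63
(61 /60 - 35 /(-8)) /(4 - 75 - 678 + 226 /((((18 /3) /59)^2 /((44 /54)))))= 52407 /165795040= 0.00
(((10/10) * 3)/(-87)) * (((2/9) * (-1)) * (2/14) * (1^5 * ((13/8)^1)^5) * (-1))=-371293/29933568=-0.01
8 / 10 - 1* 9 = -41 / 5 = -8.20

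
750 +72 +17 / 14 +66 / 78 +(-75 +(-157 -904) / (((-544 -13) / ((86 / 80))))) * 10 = 19167299 / 202748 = 94.54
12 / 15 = 4 / 5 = 0.80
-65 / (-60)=13 / 12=1.08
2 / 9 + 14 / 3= 44 / 9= 4.89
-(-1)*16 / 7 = 16 / 7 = 2.29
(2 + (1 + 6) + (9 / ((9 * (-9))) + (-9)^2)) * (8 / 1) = 6472 / 9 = 719.11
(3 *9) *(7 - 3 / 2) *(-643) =-190971 / 2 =-95485.50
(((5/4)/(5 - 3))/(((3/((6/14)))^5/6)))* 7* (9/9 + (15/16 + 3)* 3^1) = 3075/153664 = 0.02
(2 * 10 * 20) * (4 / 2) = 800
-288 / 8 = -36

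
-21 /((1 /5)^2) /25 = -21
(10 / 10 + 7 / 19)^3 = 2.56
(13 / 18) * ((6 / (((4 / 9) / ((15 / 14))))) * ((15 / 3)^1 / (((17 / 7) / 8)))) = 2925 / 17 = 172.06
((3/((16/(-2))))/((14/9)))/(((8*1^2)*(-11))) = 27/9856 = 0.00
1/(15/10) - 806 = -2416/3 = -805.33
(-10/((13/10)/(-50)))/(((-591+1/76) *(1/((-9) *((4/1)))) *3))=912000/116779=7.81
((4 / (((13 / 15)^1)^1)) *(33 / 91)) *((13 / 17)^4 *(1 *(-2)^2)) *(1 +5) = 8030880 / 584647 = 13.74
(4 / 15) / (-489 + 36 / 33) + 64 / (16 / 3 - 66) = -7732484 / 7325955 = -1.06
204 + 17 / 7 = 1445 / 7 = 206.43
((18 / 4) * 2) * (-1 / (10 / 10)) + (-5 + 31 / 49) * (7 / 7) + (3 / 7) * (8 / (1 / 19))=2537 / 49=51.78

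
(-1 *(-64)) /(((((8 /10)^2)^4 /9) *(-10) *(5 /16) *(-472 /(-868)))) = -30515625 /15104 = -2020.37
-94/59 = -1.59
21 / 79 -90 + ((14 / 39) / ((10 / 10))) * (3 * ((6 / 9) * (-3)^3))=-112065 / 1027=-109.12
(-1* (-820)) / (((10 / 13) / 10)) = 10660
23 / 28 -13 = -341 / 28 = -12.18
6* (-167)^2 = 167334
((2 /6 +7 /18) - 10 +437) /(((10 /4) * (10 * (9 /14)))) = 53893 /2025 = 26.61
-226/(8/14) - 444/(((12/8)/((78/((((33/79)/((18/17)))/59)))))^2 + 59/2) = -51225517996372319/124772651949554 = -410.55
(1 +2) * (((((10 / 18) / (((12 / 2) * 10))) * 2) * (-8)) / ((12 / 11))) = -11 / 27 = -0.41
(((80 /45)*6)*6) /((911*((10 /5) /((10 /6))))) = 160 /2733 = 0.06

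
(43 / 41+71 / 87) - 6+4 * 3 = 28054 / 3567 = 7.86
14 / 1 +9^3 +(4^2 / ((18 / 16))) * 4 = 7199 / 9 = 799.89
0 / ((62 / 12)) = 0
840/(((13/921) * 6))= 128940/13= 9918.46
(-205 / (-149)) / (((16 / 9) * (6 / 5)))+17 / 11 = 114881 / 52448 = 2.19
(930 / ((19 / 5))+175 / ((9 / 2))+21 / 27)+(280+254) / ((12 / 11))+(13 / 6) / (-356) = 31407853 / 40584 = 773.90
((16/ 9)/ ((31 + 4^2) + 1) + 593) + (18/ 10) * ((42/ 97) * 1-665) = -7898689/ 13095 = -603.18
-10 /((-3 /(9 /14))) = 15 /7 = 2.14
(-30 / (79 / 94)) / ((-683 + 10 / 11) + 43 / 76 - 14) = 2357520 / 45935261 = 0.05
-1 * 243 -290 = -533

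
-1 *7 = -7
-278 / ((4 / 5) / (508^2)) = -89677240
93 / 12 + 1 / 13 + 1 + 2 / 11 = 5153 / 572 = 9.01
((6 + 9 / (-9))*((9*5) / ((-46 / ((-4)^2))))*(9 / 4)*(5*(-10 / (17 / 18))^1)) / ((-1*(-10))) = 364500 / 391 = 932.23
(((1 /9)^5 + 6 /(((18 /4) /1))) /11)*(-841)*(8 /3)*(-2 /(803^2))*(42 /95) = 0.00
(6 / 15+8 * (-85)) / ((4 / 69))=-117231 / 10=-11723.10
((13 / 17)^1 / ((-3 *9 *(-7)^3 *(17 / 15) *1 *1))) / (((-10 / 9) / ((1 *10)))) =-65 / 99127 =-0.00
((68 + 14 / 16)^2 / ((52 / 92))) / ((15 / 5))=6982823 / 2496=2797.61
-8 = -8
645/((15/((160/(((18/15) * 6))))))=8600/9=955.56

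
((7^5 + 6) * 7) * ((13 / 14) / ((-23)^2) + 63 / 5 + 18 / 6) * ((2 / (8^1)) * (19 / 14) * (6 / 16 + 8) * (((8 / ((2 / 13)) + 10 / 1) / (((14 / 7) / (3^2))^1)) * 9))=1349956170687969 / 103040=13101282712.42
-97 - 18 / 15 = -491 / 5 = -98.20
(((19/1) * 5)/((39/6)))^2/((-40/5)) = -9025/338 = -26.70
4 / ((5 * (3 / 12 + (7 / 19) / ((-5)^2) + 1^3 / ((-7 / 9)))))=-10640 / 13579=-0.78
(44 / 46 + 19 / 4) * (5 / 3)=875 / 92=9.51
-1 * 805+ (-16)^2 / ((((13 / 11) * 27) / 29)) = -200891 / 351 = -572.34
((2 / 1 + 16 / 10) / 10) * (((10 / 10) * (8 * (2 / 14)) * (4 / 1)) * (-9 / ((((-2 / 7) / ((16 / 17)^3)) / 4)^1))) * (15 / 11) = 235.74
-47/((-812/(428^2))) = 2152412/203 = 10603.01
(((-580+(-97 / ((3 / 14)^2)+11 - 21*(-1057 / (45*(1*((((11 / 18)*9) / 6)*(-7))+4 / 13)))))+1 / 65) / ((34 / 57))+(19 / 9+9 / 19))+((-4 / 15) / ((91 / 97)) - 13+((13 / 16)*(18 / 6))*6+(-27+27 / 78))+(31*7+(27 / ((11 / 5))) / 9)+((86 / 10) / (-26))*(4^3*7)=-39107711425957 / 8532742680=-4583.25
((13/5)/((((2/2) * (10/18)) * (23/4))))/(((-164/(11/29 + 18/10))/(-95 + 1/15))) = 1.03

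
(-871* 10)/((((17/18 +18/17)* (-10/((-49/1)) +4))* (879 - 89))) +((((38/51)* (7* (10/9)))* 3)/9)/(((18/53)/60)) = 7005080650603/20605349511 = 339.96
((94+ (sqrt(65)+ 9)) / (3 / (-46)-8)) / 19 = -4738 / 7049-46 *sqrt(65) / 7049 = -0.72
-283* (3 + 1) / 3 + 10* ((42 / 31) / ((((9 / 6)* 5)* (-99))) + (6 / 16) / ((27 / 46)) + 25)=-742469 / 6138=-120.96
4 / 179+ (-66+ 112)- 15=5553 / 179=31.02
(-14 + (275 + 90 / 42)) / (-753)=-614 / 1757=-0.35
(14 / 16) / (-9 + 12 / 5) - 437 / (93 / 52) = -2000797 / 8184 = -244.48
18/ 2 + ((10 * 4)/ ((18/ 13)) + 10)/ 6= 15.48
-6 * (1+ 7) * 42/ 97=-2016/ 97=-20.78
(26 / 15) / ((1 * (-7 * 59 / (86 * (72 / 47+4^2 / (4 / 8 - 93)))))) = -3774368 / 7695075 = -0.49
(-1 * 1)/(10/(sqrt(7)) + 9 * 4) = -63/2243 + 5 * sqrt(7)/4486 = -0.03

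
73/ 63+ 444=28045/ 63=445.16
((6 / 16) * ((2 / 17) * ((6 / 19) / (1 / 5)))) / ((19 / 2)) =45 / 6137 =0.01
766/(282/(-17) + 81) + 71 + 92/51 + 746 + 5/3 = 15494434/18615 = 832.36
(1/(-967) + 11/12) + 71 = 834509/11604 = 71.92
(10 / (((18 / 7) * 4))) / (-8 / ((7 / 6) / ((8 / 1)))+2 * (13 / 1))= -245 / 7272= -0.03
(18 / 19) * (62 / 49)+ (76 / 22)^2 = 1479400 / 112651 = 13.13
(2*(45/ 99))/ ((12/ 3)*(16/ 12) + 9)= 30/ 473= 0.06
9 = 9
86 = 86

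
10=10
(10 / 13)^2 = 100 / 169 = 0.59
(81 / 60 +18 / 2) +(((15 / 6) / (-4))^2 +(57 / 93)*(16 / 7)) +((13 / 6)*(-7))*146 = -458760593 / 208320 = -2202.19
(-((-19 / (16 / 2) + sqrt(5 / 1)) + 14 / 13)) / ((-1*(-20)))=27 / 416 - sqrt(5) / 20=-0.05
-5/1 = -5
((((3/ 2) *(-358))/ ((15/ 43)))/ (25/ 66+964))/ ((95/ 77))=-1.29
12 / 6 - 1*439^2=-192719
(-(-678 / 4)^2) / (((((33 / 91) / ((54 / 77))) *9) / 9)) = -13445757 / 242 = -55560.98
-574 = -574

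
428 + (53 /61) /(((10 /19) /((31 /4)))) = 1075537 /2440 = 440.79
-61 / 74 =-0.82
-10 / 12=-5 / 6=-0.83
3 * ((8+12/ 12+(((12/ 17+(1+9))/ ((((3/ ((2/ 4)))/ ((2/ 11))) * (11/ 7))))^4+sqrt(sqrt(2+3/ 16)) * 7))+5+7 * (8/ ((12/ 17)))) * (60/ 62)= 315 * 35^(1/ 4)/ 31+1353528532117093360/ 4995067599900279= 295.69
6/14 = 0.43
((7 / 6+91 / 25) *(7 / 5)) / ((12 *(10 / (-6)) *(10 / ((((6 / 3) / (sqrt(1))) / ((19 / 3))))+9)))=-5047 / 610000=-0.01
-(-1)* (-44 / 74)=-22 / 37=-0.59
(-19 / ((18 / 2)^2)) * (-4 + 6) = -38 / 81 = -0.47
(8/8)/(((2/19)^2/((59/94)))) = 21299/376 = 56.65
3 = 3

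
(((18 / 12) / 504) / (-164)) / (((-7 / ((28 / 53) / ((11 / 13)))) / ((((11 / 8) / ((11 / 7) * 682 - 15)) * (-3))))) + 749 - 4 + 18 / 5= 748.60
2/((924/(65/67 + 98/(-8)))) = -3023/123816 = -0.02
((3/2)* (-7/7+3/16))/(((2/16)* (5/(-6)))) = 117/10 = 11.70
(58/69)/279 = 58/19251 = 0.00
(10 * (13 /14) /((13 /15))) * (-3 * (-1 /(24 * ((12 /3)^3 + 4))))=75 /3808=0.02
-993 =-993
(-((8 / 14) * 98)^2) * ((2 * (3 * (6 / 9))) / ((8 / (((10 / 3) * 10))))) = -156800 / 3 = -52266.67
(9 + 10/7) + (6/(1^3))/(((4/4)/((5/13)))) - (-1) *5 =1614/91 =17.74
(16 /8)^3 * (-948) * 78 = -591552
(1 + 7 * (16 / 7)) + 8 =25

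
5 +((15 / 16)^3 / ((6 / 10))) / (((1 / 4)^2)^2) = 5705 / 16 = 356.56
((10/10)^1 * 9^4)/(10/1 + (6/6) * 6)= 410.06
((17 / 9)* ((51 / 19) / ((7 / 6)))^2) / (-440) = -44217 / 1945790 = -0.02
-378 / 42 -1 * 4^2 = -25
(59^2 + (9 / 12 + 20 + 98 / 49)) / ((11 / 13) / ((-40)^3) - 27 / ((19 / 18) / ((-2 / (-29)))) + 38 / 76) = -1606231120000 / 579494061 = -2771.78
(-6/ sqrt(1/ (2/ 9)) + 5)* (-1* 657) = -3285 + 1314* sqrt(2) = -1426.72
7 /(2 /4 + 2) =14 /5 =2.80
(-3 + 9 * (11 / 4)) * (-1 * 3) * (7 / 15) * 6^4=-197316 / 5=-39463.20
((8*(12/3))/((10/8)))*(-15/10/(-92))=48/115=0.42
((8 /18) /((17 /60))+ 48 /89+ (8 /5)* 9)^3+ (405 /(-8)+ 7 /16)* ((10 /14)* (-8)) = 4785.41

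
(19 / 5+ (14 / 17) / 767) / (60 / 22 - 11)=-0.46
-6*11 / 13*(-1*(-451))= -29766 / 13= -2289.69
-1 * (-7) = 7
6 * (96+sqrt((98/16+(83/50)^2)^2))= 1573209/2500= 629.28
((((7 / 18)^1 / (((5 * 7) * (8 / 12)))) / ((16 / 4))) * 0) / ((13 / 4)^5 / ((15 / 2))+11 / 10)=0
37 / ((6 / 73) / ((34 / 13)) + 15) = 45917 / 18654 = 2.46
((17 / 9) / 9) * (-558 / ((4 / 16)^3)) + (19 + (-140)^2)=109115 / 9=12123.89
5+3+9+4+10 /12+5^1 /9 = 403 /18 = 22.39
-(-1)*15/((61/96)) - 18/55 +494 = 1735472/3355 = 517.28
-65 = -65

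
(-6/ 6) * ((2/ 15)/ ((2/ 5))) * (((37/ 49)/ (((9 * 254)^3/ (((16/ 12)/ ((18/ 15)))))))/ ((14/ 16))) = -370/ 13829184648027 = -0.00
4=4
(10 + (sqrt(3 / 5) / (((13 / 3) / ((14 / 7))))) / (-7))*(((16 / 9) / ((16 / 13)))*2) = 260 / 9 - 4*sqrt(15) / 105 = 28.74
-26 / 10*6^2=-468 / 5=-93.60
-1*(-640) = 640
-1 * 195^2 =-38025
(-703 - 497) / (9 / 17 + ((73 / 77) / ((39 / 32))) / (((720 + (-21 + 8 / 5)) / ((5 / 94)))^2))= -2266.67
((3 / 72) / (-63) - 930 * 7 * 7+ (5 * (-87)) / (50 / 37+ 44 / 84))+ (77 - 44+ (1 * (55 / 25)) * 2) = -504093195877 / 11014920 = -45764.58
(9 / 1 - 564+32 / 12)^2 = 2745649 / 9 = 305072.11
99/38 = 2.61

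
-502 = -502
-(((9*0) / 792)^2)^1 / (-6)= 0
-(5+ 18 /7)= -53 /7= -7.57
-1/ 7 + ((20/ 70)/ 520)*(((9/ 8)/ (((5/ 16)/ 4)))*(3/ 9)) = -319/ 2275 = -0.14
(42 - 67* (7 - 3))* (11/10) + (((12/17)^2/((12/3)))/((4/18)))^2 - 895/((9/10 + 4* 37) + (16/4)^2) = -10277338901/40507685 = -253.71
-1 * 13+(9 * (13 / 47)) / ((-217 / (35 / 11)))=-208936 / 16027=-13.04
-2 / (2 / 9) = -9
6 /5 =1.20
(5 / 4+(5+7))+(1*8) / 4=61 / 4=15.25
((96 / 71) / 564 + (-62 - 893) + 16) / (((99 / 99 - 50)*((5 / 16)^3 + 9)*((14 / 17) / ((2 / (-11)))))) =-218187345920 / 465710041489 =-0.47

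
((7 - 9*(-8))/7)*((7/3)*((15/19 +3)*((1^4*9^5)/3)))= 37318968/19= 1964156.21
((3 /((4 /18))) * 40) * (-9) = -4860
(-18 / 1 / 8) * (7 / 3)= -21 / 4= -5.25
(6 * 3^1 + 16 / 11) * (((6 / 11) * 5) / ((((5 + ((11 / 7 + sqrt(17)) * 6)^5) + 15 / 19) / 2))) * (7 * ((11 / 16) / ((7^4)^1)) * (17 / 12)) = -2809788599578973215 / 15976319243698077714269168 + 485751922869643920 * sqrt(17) / 10983719480042428428560053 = 0.00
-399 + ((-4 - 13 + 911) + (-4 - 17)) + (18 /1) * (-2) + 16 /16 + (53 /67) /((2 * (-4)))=235251 /536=438.90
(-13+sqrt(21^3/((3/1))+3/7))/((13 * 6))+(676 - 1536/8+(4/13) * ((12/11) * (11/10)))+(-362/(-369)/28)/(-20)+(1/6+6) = sqrt(37821)/273+658641983/1343160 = 491.08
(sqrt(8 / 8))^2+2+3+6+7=19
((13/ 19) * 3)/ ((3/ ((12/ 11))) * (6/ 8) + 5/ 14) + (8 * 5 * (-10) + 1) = -2050083/ 5149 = -398.15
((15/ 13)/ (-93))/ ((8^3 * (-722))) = 5/ 148974592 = 0.00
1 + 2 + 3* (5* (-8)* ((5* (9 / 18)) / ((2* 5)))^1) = -27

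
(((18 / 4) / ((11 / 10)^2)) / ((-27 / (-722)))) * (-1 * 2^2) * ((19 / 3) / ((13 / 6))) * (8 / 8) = -5487200 / 4719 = -1162.79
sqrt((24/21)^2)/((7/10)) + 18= 962/49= 19.63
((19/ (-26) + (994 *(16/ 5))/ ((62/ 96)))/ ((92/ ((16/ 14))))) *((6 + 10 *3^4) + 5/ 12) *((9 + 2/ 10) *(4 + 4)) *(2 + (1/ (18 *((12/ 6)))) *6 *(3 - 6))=388847769718/ 70525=5513616.02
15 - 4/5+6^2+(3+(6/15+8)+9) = 353/5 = 70.60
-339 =-339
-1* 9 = -9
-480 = -480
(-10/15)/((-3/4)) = 0.89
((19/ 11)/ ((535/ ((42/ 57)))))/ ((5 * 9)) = 14/ 264825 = 0.00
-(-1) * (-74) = -74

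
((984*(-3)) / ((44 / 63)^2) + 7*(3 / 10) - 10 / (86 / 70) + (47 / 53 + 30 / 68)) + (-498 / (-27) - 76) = -2579638107353 / 421911270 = -6114.17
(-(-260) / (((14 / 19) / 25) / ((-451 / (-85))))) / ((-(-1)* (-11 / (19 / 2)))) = -4810325 / 119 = -40422.90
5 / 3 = 1.67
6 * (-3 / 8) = -9 / 4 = -2.25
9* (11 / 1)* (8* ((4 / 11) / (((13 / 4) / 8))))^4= 9895604649984 / 38014691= 260310.01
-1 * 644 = -644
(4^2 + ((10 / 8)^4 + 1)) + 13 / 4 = 5809 / 256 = 22.69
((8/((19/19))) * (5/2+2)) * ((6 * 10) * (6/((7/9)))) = 16662.86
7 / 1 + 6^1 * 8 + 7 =62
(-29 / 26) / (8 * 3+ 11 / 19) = -551 / 12142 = -0.05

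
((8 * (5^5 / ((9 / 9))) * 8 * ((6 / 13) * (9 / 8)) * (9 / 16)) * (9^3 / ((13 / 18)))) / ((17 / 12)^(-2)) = 159985884375 / 1352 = 118332754.72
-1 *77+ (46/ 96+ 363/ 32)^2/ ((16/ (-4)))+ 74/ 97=-397567105/ 3575808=-111.18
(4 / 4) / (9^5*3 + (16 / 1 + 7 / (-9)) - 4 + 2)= 9 / 1594442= 0.00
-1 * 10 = -10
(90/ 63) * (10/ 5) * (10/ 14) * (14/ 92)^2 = 0.05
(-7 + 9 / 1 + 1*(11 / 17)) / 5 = 9 / 17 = 0.53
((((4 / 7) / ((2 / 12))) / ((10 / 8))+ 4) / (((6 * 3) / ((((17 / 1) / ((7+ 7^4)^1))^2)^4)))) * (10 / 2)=411569689019 / 35609216201629440975940091904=0.00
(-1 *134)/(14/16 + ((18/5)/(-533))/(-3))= -2856880/18703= -152.75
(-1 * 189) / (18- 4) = -27 / 2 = -13.50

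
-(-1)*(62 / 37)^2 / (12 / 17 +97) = 65348 / 2273909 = 0.03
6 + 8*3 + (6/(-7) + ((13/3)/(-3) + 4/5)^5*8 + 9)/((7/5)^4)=158234960231/4962182715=31.89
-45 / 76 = -0.59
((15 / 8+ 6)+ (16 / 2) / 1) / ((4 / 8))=127 / 4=31.75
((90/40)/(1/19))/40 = 171/160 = 1.07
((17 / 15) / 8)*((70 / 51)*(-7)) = -49 / 36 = -1.36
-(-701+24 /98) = 34337 /49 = 700.76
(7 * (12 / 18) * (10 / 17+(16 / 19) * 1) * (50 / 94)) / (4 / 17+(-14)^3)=-13475 / 10413273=-0.00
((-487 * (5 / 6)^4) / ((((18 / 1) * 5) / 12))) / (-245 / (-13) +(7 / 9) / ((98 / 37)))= -5539625 / 3385908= -1.64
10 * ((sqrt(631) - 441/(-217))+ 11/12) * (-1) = -10 * sqrt(631) - 5485/186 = -280.69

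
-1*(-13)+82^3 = 551381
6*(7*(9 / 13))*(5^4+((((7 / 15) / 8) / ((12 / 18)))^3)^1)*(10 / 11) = 4652312679 / 281600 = 16521.00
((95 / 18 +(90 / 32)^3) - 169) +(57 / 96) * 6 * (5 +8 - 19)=-6003299 / 36864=-162.85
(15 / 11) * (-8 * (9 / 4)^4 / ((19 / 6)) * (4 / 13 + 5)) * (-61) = 1242686205 / 43472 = 28585.90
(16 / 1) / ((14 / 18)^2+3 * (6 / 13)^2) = 12.86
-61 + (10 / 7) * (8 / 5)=-411 / 7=-58.71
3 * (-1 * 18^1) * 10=-540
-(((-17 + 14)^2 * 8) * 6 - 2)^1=-430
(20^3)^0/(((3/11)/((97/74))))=1067/222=4.81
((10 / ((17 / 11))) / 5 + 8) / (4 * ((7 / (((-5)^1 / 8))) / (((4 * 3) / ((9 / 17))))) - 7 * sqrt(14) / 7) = 9480 / 5209 - 33575 * sqrt(14) / 36463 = -1.63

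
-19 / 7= -2.71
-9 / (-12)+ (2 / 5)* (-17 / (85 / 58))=-389 / 100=-3.89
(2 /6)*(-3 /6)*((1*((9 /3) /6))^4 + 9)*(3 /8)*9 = -1305 /256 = -5.10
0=0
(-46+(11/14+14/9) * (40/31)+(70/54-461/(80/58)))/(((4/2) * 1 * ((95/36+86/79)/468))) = -271429109211/11502085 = -23598.25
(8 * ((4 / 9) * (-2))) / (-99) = 64 / 891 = 0.07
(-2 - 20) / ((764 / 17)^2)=-3179 / 291848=-0.01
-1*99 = -99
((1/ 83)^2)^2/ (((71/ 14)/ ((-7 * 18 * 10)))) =-17640/ 3369540791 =-0.00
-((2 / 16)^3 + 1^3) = -513 / 512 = -1.00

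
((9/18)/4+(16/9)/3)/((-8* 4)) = -0.02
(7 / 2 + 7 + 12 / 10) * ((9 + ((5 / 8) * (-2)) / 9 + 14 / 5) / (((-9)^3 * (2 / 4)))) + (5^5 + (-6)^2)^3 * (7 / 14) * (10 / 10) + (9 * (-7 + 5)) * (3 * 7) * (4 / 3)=1151253613373563 / 72900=15792230636.13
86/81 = 1.06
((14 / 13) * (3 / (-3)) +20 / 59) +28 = 20910 / 767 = 27.26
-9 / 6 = -3 / 2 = -1.50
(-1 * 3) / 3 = -1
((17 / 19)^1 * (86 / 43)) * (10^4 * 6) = 2040000 / 19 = 107368.42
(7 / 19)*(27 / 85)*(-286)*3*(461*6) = -448540092 / 1615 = -277733.80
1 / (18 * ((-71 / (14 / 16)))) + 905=9252713 / 10224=905.00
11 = 11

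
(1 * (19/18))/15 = 19/270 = 0.07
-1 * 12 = -12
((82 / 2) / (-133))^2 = 1681 / 17689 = 0.10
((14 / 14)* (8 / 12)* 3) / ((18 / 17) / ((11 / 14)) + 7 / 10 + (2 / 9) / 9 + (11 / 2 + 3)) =75735 / 400346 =0.19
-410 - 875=-1285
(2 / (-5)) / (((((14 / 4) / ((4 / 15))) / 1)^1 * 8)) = -2 / 525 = -0.00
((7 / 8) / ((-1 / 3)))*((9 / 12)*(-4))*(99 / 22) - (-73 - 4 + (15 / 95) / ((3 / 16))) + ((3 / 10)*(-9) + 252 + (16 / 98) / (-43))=360.89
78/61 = 1.28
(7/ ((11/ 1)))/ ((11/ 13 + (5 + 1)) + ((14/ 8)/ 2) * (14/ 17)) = 6188/ 73579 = 0.08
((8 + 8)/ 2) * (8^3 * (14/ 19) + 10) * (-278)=-16364192/ 19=-861273.26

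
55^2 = 3025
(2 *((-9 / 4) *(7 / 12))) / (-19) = 0.14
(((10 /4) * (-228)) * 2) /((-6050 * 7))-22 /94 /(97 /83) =-0.17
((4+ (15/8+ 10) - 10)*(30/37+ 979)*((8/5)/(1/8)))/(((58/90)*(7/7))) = 122680152/1073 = 114333.79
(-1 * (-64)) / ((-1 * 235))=-64 / 235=-0.27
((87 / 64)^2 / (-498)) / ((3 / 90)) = -37845 / 339968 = -0.11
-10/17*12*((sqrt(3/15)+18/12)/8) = -45/34-3*sqrt(5)/17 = -1.72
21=21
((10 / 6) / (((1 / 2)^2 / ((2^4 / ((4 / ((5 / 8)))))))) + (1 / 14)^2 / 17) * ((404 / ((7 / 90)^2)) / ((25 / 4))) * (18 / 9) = 14538444192 / 40817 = 356186.01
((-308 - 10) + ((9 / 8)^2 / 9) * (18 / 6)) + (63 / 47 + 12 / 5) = -4720119 / 15040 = -313.84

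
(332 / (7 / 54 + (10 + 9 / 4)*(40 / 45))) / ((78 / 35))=2988 / 221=13.52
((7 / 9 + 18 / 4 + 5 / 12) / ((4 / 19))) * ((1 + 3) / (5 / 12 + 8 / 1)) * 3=3895 / 101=38.56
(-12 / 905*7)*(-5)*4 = 336 / 181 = 1.86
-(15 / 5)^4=-81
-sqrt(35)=-5.92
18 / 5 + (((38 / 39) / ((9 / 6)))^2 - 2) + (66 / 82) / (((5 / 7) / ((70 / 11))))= 25796902 / 2806245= 9.19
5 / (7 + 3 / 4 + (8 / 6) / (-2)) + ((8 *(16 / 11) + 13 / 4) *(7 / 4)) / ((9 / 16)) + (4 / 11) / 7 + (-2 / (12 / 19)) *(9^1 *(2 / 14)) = 43.00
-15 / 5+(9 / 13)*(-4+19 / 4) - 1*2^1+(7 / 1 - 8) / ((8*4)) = -1877 / 416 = -4.51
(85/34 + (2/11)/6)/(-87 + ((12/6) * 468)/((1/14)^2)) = 167/12102354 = 0.00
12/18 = 2/3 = 0.67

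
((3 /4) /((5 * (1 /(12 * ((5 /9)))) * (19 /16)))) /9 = 16 /171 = 0.09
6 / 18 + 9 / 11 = 38 / 33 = 1.15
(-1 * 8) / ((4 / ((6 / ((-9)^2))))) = -4 / 27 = -0.15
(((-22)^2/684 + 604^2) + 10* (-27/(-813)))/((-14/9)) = -16905986437/72086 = -234525.24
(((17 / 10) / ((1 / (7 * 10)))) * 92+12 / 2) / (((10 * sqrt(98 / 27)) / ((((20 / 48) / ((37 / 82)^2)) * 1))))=9206837 * sqrt(6) / 19166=1176.67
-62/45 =-1.38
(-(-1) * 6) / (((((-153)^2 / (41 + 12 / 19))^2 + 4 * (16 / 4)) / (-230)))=-863439780 / 197831253337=-0.00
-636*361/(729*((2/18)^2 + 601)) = -38266/73023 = -0.52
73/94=0.78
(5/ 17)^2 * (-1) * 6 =-150/ 289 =-0.52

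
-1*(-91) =91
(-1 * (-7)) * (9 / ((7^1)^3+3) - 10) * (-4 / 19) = 48314 / 3287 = 14.70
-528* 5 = -2640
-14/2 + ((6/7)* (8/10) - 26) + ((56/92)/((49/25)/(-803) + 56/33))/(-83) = -31481428491/974095885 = -32.32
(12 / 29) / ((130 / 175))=210 / 377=0.56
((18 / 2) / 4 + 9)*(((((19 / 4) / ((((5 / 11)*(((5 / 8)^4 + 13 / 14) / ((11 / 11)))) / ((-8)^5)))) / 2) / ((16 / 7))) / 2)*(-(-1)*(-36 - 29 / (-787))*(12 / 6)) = 227948119719936 / 8132071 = 28030758.67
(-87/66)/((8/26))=-4.28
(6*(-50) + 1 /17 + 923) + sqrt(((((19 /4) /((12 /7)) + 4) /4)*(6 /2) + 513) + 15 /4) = sqrt(33397) /8 + 10592 /17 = 645.90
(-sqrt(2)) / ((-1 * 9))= sqrt(2) / 9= 0.16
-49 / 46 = -1.07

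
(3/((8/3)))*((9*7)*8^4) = 290304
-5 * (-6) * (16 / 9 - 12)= -920 / 3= -306.67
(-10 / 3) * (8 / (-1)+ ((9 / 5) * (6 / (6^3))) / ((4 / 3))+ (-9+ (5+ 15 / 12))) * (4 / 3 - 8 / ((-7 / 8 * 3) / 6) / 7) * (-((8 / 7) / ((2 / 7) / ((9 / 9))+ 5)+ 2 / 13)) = -11059585 / 212121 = -52.14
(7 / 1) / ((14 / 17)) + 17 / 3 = 85 / 6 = 14.17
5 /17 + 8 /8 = 22 /17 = 1.29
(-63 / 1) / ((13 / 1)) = -63 / 13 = -4.85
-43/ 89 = -0.48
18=18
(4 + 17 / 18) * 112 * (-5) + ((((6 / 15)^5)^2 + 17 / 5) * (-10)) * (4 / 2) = -49867224364 / 17578125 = -2836.89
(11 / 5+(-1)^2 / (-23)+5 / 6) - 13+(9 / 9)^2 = -6217 / 690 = -9.01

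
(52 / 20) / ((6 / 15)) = 13 / 2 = 6.50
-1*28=-28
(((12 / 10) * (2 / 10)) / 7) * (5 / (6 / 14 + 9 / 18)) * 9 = 108 / 65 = 1.66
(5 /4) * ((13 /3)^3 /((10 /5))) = 10985 /216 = 50.86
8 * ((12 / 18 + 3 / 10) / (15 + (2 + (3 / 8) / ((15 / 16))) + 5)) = 0.35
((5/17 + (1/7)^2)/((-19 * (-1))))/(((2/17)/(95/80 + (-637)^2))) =850494313/14896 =57095.48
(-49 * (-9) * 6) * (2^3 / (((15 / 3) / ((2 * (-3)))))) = -127008 / 5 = -25401.60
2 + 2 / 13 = 28 / 13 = 2.15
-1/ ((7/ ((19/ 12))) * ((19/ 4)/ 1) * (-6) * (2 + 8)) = 1/ 1260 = 0.00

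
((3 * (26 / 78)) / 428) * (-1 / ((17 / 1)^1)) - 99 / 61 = -720385 / 443836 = -1.62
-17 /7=-2.43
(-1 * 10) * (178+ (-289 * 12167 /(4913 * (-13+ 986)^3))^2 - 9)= -414439927426205664171380 /245230726287694783321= -1690.00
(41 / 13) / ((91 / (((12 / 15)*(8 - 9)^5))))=-164 / 5915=-0.03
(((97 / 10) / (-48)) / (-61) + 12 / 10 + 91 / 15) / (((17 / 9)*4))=127719 / 132736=0.96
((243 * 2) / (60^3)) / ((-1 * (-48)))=3 / 64000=0.00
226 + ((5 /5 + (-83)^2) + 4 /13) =92512 /13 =7116.31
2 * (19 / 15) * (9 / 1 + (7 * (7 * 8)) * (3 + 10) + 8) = 194294 / 15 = 12952.93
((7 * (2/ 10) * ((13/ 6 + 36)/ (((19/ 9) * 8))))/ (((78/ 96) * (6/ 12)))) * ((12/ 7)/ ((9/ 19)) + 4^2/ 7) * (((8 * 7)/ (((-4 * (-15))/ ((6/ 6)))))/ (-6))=-397544/ 55575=-7.15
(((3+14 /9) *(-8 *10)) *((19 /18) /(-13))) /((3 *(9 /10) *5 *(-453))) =-62320 /12879243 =-0.00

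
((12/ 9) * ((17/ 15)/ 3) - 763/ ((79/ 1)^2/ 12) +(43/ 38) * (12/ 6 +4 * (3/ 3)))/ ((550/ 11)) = 93265247/ 800408250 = 0.12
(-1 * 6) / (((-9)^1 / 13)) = 26 / 3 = 8.67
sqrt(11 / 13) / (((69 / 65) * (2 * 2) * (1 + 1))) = 5 * sqrt(143) / 552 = 0.11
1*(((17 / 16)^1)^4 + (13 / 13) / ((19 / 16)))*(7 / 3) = 18448325 / 3735552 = 4.94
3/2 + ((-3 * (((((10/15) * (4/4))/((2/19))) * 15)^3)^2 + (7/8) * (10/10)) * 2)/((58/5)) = -88211026874617/232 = -380219943425.07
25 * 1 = 25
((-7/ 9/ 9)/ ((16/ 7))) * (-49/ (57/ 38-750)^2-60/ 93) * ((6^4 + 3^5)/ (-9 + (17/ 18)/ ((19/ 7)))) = -99116455298/ 22840612729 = -4.34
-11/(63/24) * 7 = -88/3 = -29.33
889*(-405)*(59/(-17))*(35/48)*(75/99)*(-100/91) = -7375921875/9724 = -758527.55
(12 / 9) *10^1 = 40 / 3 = 13.33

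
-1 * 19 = -19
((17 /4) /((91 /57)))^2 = 938961 /132496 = 7.09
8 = 8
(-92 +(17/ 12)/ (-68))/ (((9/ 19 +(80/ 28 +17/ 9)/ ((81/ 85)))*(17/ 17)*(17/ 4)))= -142753023/ 35959216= -3.97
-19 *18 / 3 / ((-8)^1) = 57 / 4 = 14.25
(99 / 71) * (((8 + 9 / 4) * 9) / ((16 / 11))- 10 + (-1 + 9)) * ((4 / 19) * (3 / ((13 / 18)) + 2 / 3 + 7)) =59802303 / 280592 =213.13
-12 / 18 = -2 / 3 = -0.67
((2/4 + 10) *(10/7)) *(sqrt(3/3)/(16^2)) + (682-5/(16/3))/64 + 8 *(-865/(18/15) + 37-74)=-18591641/3072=-6051.97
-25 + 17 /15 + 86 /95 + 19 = -1129 /285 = -3.96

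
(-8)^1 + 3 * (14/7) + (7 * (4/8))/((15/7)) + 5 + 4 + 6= 439/30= 14.63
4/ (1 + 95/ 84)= 336/ 179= 1.88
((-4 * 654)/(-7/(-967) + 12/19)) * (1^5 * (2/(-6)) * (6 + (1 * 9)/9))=112148792/11737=9555.15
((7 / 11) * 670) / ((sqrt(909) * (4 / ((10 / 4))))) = 11725 * sqrt(101) / 13332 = 8.84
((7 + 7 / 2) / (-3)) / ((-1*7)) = 1 / 2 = 0.50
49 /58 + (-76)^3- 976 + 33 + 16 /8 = -439916.16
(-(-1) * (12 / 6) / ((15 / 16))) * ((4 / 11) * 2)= 256 / 165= 1.55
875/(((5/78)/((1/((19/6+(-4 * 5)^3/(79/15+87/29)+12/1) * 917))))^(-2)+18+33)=577445798044028571875/33656840800491004539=17.16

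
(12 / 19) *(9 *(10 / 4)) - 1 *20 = -5.79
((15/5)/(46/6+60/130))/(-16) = -0.02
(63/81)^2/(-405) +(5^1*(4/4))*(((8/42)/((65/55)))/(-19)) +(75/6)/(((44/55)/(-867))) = -13546.92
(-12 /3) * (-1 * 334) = 1336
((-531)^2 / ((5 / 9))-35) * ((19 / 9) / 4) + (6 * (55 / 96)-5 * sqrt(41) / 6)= 192850499 / 720-5 * sqrt(41) / 6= 267842.58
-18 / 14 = -9 / 7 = -1.29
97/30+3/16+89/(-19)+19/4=15899/4560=3.49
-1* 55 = -55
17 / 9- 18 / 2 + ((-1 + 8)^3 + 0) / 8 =2575 / 72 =35.76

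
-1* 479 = -479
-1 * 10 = -10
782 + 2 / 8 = 3129 / 4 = 782.25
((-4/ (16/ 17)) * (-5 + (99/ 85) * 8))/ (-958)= 367/ 19160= 0.02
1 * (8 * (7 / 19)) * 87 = 4872 / 19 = 256.42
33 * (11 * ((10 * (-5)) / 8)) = -9075 / 4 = -2268.75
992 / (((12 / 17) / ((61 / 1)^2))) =15687736 / 3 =5229245.33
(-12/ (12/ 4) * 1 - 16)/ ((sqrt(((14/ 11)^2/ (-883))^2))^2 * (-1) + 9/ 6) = -91323413192/ 6849240623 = -13.33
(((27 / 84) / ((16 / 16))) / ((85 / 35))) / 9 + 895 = 60861 / 68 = 895.01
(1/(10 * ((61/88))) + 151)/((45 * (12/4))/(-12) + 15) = 184396/4575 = 40.31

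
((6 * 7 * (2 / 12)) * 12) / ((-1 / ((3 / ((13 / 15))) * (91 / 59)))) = -448.47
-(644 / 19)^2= -414736 / 361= -1148.85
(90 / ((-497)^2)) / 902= 45 / 111401059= 0.00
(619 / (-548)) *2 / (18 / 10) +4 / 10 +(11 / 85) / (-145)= -26015621 / 30393450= -0.86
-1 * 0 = 0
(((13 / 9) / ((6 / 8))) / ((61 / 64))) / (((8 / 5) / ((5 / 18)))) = 5200 / 14823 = 0.35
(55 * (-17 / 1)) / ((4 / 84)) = -19635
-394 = -394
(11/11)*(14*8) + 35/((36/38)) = 2681/18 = 148.94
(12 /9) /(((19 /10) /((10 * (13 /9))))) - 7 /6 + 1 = 10229 /1026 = 9.97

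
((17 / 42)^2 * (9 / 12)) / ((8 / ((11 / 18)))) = 3179 / 338688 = 0.01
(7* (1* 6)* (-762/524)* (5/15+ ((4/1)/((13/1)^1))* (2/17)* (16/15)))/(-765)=365379/12304175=0.03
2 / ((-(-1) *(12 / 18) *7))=3 / 7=0.43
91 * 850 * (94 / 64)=1817725 / 16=113607.81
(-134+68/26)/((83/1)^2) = -1708/89557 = -0.02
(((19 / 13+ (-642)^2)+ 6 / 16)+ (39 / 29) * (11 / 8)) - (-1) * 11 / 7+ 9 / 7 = 412170.54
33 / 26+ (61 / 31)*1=2609 / 806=3.24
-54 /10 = -27 /5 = -5.40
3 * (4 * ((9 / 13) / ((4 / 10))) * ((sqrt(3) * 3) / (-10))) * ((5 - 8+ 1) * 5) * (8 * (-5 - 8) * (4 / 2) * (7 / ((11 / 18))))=-1632960 * sqrt(3) / 11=-257124.52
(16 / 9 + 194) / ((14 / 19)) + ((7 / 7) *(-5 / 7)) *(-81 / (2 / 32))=75059 / 63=1191.41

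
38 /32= 19 /16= 1.19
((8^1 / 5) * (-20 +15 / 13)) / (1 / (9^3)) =-285768 / 13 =-21982.15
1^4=1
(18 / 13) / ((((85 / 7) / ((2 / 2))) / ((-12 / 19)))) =-0.07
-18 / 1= -18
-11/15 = -0.73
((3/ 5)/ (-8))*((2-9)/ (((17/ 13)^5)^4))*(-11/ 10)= -4390146631997464670363031/ 1625692562659029008960640400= -0.00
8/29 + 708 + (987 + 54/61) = 3000509/1769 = 1696.16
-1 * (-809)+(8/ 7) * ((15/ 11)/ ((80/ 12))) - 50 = 58461/ 77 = 759.23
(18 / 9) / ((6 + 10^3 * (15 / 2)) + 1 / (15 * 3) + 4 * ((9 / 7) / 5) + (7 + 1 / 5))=630 / 2366989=0.00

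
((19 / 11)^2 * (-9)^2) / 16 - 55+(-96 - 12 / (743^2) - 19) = -165547925303 / 1068766864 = -154.90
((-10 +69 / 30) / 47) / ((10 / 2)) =-77 / 2350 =-0.03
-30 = -30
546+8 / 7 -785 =-1665 / 7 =-237.86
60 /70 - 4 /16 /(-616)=2113 /2464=0.86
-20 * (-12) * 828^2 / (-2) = -82270080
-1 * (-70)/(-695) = -14/139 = -0.10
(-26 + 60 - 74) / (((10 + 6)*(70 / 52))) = -13 / 7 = -1.86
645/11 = 58.64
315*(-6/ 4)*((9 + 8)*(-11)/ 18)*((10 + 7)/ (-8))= -10431.09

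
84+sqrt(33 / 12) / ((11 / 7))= 7 * sqrt(11) / 22+84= 85.06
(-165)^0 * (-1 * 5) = -5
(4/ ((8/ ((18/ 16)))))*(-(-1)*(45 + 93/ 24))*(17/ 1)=59823/ 128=467.37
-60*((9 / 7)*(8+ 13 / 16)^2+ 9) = -2925855 / 448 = -6530.93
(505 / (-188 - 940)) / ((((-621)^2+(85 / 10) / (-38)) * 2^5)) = -9595 / 264481699776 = -0.00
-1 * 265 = -265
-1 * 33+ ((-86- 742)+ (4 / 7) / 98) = -295321 / 343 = -860.99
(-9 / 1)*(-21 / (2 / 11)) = 2079 / 2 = 1039.50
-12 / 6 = -2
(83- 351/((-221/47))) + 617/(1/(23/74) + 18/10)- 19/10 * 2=13576604/49045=276.82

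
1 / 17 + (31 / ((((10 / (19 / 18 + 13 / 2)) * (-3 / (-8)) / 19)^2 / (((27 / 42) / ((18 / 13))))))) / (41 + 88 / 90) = 45749865971 / 91040355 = 502.52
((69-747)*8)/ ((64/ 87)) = -29493/ 4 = -7373.25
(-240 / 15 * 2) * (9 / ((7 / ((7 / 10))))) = -144 / 5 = -28.80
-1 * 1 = -1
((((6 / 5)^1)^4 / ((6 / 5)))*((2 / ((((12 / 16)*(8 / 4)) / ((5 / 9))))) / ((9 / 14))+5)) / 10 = 1196 / 1125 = 1.06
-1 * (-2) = 2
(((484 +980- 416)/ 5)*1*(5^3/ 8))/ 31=3275/ 31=105.65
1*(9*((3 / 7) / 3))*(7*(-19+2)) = -153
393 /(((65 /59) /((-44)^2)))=690615.88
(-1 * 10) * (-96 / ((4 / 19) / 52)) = 237120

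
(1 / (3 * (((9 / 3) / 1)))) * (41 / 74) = 41 / 666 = 0.06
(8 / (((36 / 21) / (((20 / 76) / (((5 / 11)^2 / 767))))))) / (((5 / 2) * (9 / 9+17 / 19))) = 649649 / 675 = 962.44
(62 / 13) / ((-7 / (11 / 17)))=-682 / 1547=-0.44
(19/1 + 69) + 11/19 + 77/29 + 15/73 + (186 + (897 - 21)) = 46394801/40223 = 1153.44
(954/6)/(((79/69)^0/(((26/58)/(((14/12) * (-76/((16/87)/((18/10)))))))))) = -27560/335559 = -0.08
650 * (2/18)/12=325/54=6.02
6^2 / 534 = 6 / 89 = 0.07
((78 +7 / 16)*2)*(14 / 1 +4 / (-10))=4267 / 2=2133.50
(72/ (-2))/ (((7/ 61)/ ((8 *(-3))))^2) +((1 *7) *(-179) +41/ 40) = -3088800111/ 1960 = -1575918.42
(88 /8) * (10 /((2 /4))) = 220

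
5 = 5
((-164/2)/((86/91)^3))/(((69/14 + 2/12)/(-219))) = 142092594189/34028996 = 4175.63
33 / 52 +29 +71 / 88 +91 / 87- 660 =-62554601 / 99528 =-628.51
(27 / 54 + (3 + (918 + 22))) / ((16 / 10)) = 9435 / 16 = 589.69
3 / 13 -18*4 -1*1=-946 / 13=-72.77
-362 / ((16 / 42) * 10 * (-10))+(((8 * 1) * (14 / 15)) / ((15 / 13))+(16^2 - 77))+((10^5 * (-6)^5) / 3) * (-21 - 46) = 12503808140381 / 720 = 17366400194.97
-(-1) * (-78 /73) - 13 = -1027 /73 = -14.07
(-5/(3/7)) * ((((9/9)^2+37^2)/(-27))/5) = 9590/81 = 118.40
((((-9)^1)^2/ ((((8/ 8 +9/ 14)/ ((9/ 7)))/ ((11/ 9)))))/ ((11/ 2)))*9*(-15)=-43740/ 23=-1901.74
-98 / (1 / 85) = -8330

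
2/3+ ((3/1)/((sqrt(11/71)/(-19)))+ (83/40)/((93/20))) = 69/62 - 57 * sqrt(781)/11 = -143.70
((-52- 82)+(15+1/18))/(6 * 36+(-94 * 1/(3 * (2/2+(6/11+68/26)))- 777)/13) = -16560635/21671358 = -0.76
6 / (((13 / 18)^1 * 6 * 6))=3 / 13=0.23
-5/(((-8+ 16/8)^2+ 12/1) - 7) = -5/41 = -0.12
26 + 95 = 121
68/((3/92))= 6256/3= 2085.33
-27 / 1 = -27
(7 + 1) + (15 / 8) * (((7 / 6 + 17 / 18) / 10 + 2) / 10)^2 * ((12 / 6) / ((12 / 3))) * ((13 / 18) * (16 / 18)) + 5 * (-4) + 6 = -104461187 / 17496000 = -5.97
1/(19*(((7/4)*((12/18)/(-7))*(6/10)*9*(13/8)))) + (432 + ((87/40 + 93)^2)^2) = 466953092853810223/5690880000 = 82052879.85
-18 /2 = -9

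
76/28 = 19/7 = 2.71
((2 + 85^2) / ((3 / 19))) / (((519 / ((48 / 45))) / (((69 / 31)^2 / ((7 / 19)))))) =7360709136 / 5818855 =1264.98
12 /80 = 3 /20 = 0.15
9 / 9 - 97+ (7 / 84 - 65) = -1931 / 12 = -160.92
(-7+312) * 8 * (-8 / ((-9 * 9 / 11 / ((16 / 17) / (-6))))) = -1717760 / 4131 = -415.82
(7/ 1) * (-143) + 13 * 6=-923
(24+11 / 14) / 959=347 / 13426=0.03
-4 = -4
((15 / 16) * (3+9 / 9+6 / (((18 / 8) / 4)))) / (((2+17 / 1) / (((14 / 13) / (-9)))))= -385 / 4446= -0.09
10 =10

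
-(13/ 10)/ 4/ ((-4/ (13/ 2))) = 169/ 320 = 0.53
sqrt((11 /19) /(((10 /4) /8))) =4 *sqrt(1045) /95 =1.36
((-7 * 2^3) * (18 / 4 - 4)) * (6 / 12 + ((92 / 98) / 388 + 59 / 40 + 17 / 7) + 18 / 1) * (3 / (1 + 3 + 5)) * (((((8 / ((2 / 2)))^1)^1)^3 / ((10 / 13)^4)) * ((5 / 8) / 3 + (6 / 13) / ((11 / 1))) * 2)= -2923361269244 / 19096875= -153080.61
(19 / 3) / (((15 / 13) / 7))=1729 / 45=38.42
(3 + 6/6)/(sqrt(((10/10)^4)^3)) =4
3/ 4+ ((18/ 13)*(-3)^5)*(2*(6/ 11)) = -209523/ 572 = -366.30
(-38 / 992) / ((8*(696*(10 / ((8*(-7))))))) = 0.00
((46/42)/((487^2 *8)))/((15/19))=437/597665880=0.00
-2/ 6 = -1/ 3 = -0.33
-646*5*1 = -3230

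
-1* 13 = -13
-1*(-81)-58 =23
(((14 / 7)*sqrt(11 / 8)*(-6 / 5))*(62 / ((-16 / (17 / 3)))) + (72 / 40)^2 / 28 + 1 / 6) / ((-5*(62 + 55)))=-527*sqrt(22) / 23400 - 593 / 1228500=-0.11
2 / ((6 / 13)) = 13 / 3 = 4.33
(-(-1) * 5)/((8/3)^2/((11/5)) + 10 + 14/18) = 495/1387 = 0.36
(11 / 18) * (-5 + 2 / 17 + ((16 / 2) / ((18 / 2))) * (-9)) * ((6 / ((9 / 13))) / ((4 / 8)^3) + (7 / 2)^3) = -2162479 / 2448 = -883.37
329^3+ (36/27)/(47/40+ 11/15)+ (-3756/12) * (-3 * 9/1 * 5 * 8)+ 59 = 8232410012/229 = 35949388.70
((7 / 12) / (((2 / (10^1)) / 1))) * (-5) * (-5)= 875 / 12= 72.92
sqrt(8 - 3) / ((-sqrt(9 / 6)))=-1.83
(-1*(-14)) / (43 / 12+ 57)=0.23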